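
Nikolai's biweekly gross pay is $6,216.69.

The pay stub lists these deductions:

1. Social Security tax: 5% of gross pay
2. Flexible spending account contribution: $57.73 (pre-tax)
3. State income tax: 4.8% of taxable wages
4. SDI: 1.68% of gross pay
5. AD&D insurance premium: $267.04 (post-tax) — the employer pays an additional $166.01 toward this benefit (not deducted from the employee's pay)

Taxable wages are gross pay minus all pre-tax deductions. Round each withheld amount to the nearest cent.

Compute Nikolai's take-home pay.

Flexible spending account contribution: $57.73
Taxable wages = $6,216.69 − $57.73 = $6,158.96
State income tax: $6,158.96 × 0.048 = $295.63
Social Security tax: $6,216.69 × 0.05 = $310.83
SDI: $6,216.69 × 0.0168 = $104.44
AD&D insurance premium: $267.04
(Employer's $166.01 toward AD&D insurance premium is not withheld from the employee.)
Total deductions = $57.73 + $295.63 + $310.83 + $104.44 + $267.04 = $1,035.67
Net pay = $6,216.69 − $1,035.67 = $5,181.02

$5,181.02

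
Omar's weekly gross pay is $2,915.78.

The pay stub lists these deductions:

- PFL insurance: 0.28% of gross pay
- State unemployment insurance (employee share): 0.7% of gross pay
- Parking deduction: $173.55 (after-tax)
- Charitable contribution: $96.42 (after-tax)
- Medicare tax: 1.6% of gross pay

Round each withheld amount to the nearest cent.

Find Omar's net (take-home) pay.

PFL insurance: $2,915.78 × 0.0028 = $8.16
State unemployment insurance (employee share): $2,915.78 × 0.007 = $20.41
Medicare tax: $2,915.78 × 0.016 = $46.65
Parking deduction: $173.55
Charitable contribution: $96.42
Total deductions = $8.16 + $20.41 + $46.65 + $173.55 + $96.42 = $345.19
Net pay = $2,915.78 − $345.19 = $2,570.59

$2,570.59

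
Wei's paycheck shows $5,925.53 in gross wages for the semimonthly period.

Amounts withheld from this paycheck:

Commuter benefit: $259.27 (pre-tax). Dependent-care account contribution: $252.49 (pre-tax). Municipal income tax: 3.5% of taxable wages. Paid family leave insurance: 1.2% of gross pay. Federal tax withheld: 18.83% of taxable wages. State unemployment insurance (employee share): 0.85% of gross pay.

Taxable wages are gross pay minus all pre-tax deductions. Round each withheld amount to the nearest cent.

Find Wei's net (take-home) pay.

$4,083.40

Dependent-care account contribution: $252.49
Commuter benefit: $259.27
Pre-tax total = $252.49 + $259.27 = $511.76
Taxable wages = $5,925.53 − $511.76 = $5,413.77
Municipal income tax: $5,413.77 × 0.035 = $189.48
Federal tax withheld: $5,413.77 × 0.1883 = $1,019.41
State unemployment insurance (employee share): $5,925.53 × 0.0085 = $50.37
Paid family leave insurance: $5,925.53 × 0.012 = $71.11
Total deductions = $252.49 + $259.27 + $189.48 + $1,019.41 + $50.37 + $71.11 = $1,842.13
Net pay = $5,925.53 − $1,842.13 = $4,083.40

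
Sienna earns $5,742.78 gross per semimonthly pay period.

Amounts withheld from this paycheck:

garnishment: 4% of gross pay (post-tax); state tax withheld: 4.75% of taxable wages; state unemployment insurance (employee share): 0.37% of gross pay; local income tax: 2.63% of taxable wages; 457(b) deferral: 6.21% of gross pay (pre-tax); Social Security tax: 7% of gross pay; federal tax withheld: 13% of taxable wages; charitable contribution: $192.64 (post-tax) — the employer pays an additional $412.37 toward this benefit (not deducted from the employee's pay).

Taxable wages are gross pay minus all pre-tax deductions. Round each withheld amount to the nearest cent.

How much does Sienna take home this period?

457(b) deferral: $5,742.78 × 0.0621 = $356.63
Taxable wages = $5,742.78 − $356.63 = $5,386.15
Federal tax withheld: $5,386.15 × 0.13 = $700.20
Local income tax: $5,386.15 × 0.0263 = $141.66
State tax withheld: $5,386.15 × 0.0475 = $255.84
State unemployment insurance (employee share): $5,742.78 × 0.0037 = $21.25
Social Security tax: $5,742.78 × 0.07 = $401.99
Garnishment: $5,742.78 × 0.04 = $229.71
Charitable contribution: $192.64
(Employer's $412.37 toward charitable contribution is not withheld from the employee.)
Total deductions = $356.63 + $700.20 + $141.66 + $255.84 + $21.25 + $401.99 + $229.71 + $192.64 = $2,299.92
Net pay = $5,742.78 − $2,299.92 = $3,442.86

$3,442.86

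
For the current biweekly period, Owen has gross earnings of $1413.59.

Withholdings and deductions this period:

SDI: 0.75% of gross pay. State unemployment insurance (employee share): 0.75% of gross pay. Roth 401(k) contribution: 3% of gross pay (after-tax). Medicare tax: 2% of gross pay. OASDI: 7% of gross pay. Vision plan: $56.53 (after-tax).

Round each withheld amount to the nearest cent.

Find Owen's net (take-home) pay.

State unemployment insurance (employee share): $1413.59 × 0.0075 = $10.60
SDI: $1413.59 × 0.0075 = $10.60
OASDI: $1413.59 × 0.07 = $98.95
Medicare tax: $1413.59 × 0.02 = $28.27
Vision plan: $56.53
Roth 401(k) contribution: $1413.59 × 0.03 = $42.41
Total deductions = $10.60 + $10.60 + $98.95 + $28.27 + $56.53 + $42.41 = $247.36
Net pay = $1413.59 − $247.36 = $1166.23

$1166.23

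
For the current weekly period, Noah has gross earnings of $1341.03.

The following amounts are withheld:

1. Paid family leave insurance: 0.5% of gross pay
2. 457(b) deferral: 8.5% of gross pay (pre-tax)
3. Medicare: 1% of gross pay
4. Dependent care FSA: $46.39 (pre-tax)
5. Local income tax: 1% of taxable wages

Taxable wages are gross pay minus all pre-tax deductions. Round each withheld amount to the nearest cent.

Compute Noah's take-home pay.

$1148.72

457(b) deferral: $1341.03 × 0.085 = $113.99
Dependent care FSA: $46.39
Pre-tax total = $113.99 + $46.39 = $160.38
Taxable wages = $1341.03 − $160.38 = $1180.65
Local income tax: $1180.65 × 0.01 = $11.81
Medicare: $1341.03 × 0.01 = $13.41
Paid family leave insurance: $1341.03 × 0.005 = $6.71
Total deductions = $113.99 + $46.39 + $11.81 + $13.41 + $6.71 = $192.31
Net pay = $1341.03 − $192.31 = $1148.72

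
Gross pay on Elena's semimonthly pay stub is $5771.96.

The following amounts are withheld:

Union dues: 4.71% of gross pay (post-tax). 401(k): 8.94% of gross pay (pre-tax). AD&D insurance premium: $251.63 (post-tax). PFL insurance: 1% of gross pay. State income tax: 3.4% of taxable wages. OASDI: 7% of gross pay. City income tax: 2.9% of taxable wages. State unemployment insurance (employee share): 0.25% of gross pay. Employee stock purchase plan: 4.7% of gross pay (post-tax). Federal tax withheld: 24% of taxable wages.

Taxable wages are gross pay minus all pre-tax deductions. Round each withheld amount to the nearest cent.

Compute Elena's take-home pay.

$2392.44

401(k): $5771.96 × 0.0894 = $516.01
Taxable wages = $5771.96 − $516.01 = $5255.95
Federal tax withheld: $5255.95 × 0.24 = $1261.43
City income tax: $5255.95 × 0.029 = $152.42
State income tax: $5255.95 × 0.034 = $178.70
OASDI: $5771.96 × 0.07 = $404.04
PFL insurance: $5771.96 × 0.01 = $57.72
State unemployment insurance (employee share): $5771.96 × 0.0025 = $14.43
AD&D insurance premium: $251.63
Employee stock purchase plan: $5771.96 × 0.047 = $271.28
Union dues: $5771.96 × 0.0471 = $271.86
Total deductions = $516.01 + $1261.43 + $152.42 + $178.70 + $404.04 + $57.72 + $14.43 + $251.63 + $271.28 + $271.86 = $3379.52
Net pay = $5771.96 − $3379.52 = $2392.44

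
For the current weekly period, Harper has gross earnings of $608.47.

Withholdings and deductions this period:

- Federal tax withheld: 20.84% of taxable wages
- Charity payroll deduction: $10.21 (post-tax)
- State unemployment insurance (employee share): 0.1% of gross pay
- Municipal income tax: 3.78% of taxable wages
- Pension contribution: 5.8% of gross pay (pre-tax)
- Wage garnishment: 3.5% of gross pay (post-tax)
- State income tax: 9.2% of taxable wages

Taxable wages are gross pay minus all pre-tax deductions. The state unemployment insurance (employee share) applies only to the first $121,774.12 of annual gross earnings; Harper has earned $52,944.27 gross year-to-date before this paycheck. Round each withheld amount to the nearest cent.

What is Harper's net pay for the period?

Pension contribution: $608.47 × 0.058 = $35.29
Taxable wages = $608.47 − $35.29 = $573.18
Federal tax withheld: $573.18 × 0.2084 = $119.45
Municipal income tax: $573.18 × 0.0378 = $21.67
State income tax: $573.18 × 0.092 = $52.73
State unemployment insurance (employee share): cap not yet reached, full $608.47 is subject → $608.47 × 0.001 = $0.61
Wage garnishment: $608.47 × 0.035 = $21.30
Charity payroll deduction: $10.21
Total deductions = $35.29 + $119.45 + $21.67 + $52.73 + $0.61 + $21.30 + $10.21 = $261.26
Net pay = $608.47 − $261.26 = $347.21

$347.21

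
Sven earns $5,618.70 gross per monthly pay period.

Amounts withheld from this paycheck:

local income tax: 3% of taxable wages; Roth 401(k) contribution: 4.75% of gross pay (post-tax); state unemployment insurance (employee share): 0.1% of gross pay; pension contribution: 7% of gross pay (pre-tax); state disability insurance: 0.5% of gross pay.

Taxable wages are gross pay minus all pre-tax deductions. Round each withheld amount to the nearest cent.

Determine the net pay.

Pension contribution: $5,618.70 × 0.07 = $393.31
Taxable wages = $5,618.70 − $393.31 = $5,225.39
Local income tax: $5,225.39 × 0.03 = $156.76
State disability insurance: $5,618.70 × 0.005 = $28.09
State unemployment insurance (employee share): $5,618.70 × 0.001 = $5.62
Roth 401(k) contribution: $5,618.70 × 0.0475 = $266.89
Total deductions = $393.31 + $156.76 + $28.09 + $5.62 + $266.89 = $850.67
Net pay = $5,618.70 − $850.67 = $4,768.03

$4,768.03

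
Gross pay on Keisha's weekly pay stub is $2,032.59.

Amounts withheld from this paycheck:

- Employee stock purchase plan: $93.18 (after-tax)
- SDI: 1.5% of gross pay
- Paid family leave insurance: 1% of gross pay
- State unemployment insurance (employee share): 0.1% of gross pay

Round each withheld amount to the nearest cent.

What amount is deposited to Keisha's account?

$1,886.56

SDI: $2,032.59 × 0.015 = $30.49
State unemployment insurance (employee share): $2,032.59 × 0.001 = $2.03
Paid family leave insurance: $2,032.59 × 0.01 = $20.33
Employee stock purchase plan: $93.18
Total deductions = $30.49 + $2.03 + $20.33 + $93.18 = $146.03
Net pay = $2,032.59 − $146.03 = $1,886.56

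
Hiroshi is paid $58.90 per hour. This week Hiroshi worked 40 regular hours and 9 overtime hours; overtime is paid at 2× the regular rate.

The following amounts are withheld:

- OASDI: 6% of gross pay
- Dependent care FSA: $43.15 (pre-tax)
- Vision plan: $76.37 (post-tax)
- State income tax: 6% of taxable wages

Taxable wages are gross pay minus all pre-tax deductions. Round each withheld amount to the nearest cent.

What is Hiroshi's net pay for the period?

$2,889.33

Regular pay: 40 × $58.90 = $2,356.00
Overtime pay: 9 × $58.90 × 2 = $1,060.20
Gross pay = $2,356.00 + $1,060.20 = $3,416.20
Dependent care FSA: $43.15
Taxable wages = $3,416.20 − $43.15 = $3,373.05
State income tax: $3,373.05 × 0.06 = $202.38
OASDI: $3,416.20 × 0.06 = $204.97
Vision plan: $76.37
Total deductions = $43.15 + $202.38 + $204.97 + $76.37 = $526.87
Net pay = $3,416.20 − $526.87 = $2,889.33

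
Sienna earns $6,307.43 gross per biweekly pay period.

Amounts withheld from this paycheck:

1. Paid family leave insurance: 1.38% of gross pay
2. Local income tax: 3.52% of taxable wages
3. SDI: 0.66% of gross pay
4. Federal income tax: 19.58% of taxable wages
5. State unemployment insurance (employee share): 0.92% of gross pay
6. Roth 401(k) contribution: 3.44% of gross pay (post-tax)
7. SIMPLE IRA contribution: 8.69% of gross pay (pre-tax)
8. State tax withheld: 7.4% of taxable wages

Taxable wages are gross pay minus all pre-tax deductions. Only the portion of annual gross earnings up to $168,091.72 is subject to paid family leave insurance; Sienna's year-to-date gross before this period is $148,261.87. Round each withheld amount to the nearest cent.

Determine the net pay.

$3,599.04

SIMPLE IRA contribution: $6,307.43 × 0.0869 = $548.12
Taxable wages = $6,307.43 − $548.12 = $5,759.31
Local income tax: $5,759.31 × 0.0352 = $202.73
State tax withheld: $5,759.31 × 0.074 = $426.19
Federal income tax: $5,759.31 × 0.1958 = $1,127.67
Paid family leave insurance: cap not yet reached, full $6,307.43 is subject → $6,307.43 × 0.0138 = $87.04
SDI: $6,307.43 × 0.0066 = $41.63
State unemployment insurance (employee share): $6,307.43 × 0.0092 = $58.03
Roth 401(k) contribution: $6,307.43 × 0.0344 = $216.98
Total deductions = $548.12 + $202.73 + $426.19 + $1,127.67 + $87.04 + $41.63 + $58.03 + $216.98 = $2,708.39
Net pay = $6,307.43 − $2,708.39 = $3,599.04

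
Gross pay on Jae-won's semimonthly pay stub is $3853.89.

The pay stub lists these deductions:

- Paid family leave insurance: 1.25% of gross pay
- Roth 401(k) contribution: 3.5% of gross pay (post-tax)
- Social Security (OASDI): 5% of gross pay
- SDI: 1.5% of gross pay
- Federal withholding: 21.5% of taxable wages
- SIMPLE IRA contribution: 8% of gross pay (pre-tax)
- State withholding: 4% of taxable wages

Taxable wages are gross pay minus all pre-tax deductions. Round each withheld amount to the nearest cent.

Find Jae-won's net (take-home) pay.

SIMPLE IRA contribution: $3853.89 × 0.08 = $308.31
Taxable wages = $3853.89 − $308.31 = $3545.58
Federal withholding: $3545.58 × 0.215 = $762.30
State withholding: $3545.58 × 0.04 = $141.82
Social Security (OASDI): $3853.89 × 0.05 = $192.69
Paid family leave insurance: $3853.89 × 0.0125 = $48.17
SDI: $3853.89 × 0.015 = $57.81
Roth 401(k) contribution: $3853.89 × 0.035 = $134.89
Total deductions = $308.31 + $762.30 + $141.82 + $192.69 + $48.17 + $57.81 + $134.89 = $1645.99
Net pay = $3853.89 − $1645.99 = $2207.90

$2207.90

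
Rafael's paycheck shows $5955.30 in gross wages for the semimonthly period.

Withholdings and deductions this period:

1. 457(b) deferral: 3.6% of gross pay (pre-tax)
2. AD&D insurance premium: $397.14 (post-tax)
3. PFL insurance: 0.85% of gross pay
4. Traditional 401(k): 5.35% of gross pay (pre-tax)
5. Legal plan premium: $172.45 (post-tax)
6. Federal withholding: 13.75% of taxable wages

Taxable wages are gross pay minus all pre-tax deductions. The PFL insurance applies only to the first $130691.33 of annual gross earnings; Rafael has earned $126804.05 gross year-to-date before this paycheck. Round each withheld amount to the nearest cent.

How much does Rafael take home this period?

457(b) deferral: $5955.30 × 0.036 = $214.39
Traditional 401(k): $5955.30 × 0.0535 = $318.61
Pre-tax total = $214.39 + $318.61 = $533.00
Taxable wages = $5955.30 − $533.00 = $5422.30
Federal withholding: $5422.30 × 0.1375 = $745.57
PFL insurance: only $130691.33 − $126804.05 = $3887.28 of this check is subject → $3887.28 × 0.0085 = $33.04
AD&D insurance premium: $397.14
Legal plan premium: $172.45
Total deductions = $214.39 + $318.61 + $745.57 + $33.04 + $397.14 + $172.45 = $1881.20
Net pay = $5955.30 − $1881.20 = $4074.10

$4074.10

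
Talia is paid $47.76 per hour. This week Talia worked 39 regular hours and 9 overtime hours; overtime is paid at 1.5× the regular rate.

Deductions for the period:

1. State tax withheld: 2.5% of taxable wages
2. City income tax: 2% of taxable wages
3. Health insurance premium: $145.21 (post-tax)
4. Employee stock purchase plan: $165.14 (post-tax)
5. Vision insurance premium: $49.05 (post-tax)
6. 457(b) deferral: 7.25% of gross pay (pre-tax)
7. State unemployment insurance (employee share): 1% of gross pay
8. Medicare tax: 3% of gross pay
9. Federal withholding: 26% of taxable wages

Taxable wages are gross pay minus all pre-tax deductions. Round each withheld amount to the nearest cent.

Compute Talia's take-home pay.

$1,156.61

Regular pay: 39 × $47.76 = $1,862.64
Overtime pay: 9 × $47.76 × 1.5 = $644.76
Gross pay = $1,862.64 + $644.76 = $2,507.40
457(b) deferral: $2,507.40 × 0.0725 = $181.79
Taxable wages = $2,507.40 − $181.79 = $2,325.61
Federal withholding: $2,325.61 × 0.26 = $604.66
City income tax: $2,325.61 × 0.02 = $46.51
State tax withheld: $2,325.61 × 0.025 = $58.14
Medicare tax: $2,507.40 × 0.03 = $75.22
State unemployment insurance (employee share): $2,507.40 × 0.01 = $25.07
Employee stock purchase plan: $165.14
Vision insurance premium: $49.05
Health insurance premium: $145.21
Total deductions = $181.79 + $604.66 + $46.51 + $58.14 + $75.22 + $25.07 + $165.14 + $49.05 + $145.21 = $1,350.79
Net pay = $2,507.40 − $1,350.79 = $1,156.61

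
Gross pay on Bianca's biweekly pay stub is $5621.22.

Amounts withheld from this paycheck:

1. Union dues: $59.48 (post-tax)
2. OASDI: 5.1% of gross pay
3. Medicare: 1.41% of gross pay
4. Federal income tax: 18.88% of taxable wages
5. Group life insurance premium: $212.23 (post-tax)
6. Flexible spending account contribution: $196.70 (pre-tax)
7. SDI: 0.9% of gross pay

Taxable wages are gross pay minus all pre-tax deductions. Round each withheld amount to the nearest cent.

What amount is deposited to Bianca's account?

$3712.13

Flexible spending account contribution: $196.70
Taxable wages = $5621.22 − $196.70 = $5424.52
Federal income tax: $5424.52 × 0.1888 = $1024.15
OASDI: $5621.22 × 0.051 = $286.68
Medicare: $5621.22 × 0.0141 = $79.26
SDI: $5621.22 × 0.009 = $50.59
Union dues: $59.48
Group life insurance premium: $212.23
Total deductions = $196.70 + $1024.15 + $286.68 + $79.26 + $50.59 + $59.48 + $212.23 = $1909.09
Net pay = $5621.22 − $1909.09 = $3712.13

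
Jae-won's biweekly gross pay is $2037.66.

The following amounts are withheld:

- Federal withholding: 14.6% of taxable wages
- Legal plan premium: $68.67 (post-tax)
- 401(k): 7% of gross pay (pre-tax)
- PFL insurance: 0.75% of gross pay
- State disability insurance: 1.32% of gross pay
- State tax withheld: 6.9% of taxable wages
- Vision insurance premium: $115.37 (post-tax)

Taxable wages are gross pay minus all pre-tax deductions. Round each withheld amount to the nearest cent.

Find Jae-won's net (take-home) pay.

401(k): $2037.66 × 0.07 = $142.64
Taxable wages = $2037.66 − $142.64 = $1895.02
Federal withholding: $1895.02 × 0.146 = $276.67
State tax withheld: $1895.02 × 0.069 = $130.76
PFL insurance: $2037.66 × 0.0075 = $15.28
State disability insurance: $2037.66 × 0.0132 = $26.90
Legal plan premium: $68.67
Vision insurance premium: $115.37
Total deductions = $142.64 + $276.67 + $130.76 + $15.28 + $26.90 + $68.67 + $115.37 = $776.29
Net pay = $2037.66 − $776.29 = $1261.37

$1261.37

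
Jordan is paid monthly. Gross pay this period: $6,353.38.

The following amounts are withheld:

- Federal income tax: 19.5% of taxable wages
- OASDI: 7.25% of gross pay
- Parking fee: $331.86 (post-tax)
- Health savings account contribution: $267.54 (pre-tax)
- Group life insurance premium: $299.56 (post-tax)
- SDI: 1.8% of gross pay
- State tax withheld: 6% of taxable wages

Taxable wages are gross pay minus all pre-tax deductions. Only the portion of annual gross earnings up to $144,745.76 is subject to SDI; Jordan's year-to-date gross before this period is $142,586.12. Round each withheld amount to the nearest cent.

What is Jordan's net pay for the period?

$3,403.04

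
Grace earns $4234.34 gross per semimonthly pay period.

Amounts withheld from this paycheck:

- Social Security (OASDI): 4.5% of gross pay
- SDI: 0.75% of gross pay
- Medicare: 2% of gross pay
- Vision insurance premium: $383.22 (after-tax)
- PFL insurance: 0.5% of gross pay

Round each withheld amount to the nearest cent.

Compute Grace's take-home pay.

$3522.95

Social Security (OASDI): $4234.34 × 0.045 = $190.55
PFL insurance: $4234.34 × 0.005 = $21.17
Medicare: $4234.34 × 0.02 = $84.69
SDI: $4234.34 × 0.0075 = $31.76
Vision insurance premium: $383.22
Total deductions = $190.55 + $21.17 + $84.69 + $31.76 + $383.22 = $711.39
Net pay = $4234.34 − $711.39 = $3522.95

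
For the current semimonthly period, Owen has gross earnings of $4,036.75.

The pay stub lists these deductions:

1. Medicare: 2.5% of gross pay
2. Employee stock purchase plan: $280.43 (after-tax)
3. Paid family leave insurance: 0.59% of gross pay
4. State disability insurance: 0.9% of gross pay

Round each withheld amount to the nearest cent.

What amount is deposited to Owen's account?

Medicare: $4,036.75 × 0.025 = $100.92
State disability insurance: $4,036.75 × 0.009 = $36.33
Paid family leave insurance: $4,036.75 × 0.0059 = $23.82
Employee stock purchase plan: $280.43
Total deductions = $100.92 + $36.33 + $23.82 + $280.43 = $441.50
Net pay = $4,036.75 − $441.50 = $3,595.25

$3,595.25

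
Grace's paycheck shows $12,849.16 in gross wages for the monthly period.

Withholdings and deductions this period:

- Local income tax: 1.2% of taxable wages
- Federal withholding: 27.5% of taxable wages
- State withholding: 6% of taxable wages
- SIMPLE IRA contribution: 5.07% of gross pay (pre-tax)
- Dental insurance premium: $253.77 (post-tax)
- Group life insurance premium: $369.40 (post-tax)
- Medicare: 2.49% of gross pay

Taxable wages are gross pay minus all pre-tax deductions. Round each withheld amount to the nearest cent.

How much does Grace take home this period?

$7,022.00

SIMPLE IRA contribution: $12,849.16 × 0.0507 = $651.45
Taxable wages = $12,849.16 − $651.45 = $12,197.71
Local income tax: $12,197.71 × 0.012 = $146.37
State withholding: $12,197.71 × 0.06 = $731.86
Federal withholding: $12,197.71 × 0.275 = $3,354.37
Medicare: $12,849.16 × 0.0249 = $319.94
Dental insurance premium: $253.77
Group life insurance premium: $369.40
Total deductions = $651.45 + $146.37 + $731.86 + $3,354.37 + $319.94 + $253.77 + $369.40 = $5,827.16
Net pay = $12,849.16 − $5,827.16 = $7,022.00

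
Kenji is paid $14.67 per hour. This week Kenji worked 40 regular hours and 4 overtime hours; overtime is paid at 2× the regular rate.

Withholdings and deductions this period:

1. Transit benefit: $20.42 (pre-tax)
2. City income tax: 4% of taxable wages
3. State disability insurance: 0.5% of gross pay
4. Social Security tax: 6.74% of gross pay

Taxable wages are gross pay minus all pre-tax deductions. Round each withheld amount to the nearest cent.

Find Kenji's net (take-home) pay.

$605.41

Regular pay: 40 × $14.67 = $586.80
Overtime pay: 4 × $14.67 × 2 = $117.36
Gross pay = $586.80 + $117.36 = $704.16
Transit benefit: $20.42
Taxable wages = $704.16 − $20.42 = $683.74
City income tax: $683.74 × 0.04 = $27.35
State disability insurance: $704.16 × 0.005 = $3.52
Social Security tax: $704.16 × 0.0674 = $47.46
Total deductions = $20.42 + $27.35 + $3.52 + $47.46 = $98.75
Net pay = $704.16 − $98.75 = $605.41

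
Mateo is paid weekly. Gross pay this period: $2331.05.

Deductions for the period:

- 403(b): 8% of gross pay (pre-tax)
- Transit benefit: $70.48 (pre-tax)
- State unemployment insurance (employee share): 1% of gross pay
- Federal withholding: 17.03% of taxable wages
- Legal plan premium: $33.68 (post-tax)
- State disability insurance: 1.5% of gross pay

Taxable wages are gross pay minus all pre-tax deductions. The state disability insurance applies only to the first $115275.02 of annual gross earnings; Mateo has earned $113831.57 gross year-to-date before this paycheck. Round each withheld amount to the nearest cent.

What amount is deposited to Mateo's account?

$1642.23

403(b): $2331.05 × 0.08 = $186.48
Transit benefit: $70.48
Pre-tax total = $186.48 + $70.48 = $256.96
Taxable wages = $2331.05 − $256.96 = $2074.09
Federal withholding: $2074.09 × 0.1703 = $353.22
State disability insurance: only $115275.02 − $113831.57 = $1443.45 of this check is subject → $1443.45 × 0.015 = $21.65
State unemployment insurance (employee share): $2331.05 × 0.01 = $23.31
Legal plan premium: $33.68
Total deductions = $186.48 + $70.48 + $353.22 + $21.65 + $23.31 + $33.68 = $688.82
Net pay = $2331.05 − $688.82 = $1642.23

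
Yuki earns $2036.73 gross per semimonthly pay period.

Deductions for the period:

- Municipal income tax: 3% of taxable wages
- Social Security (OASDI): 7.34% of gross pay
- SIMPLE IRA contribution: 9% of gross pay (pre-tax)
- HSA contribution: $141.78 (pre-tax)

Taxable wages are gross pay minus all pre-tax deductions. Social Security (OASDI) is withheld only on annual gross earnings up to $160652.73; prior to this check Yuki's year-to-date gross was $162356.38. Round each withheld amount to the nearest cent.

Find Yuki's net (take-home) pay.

$1660.29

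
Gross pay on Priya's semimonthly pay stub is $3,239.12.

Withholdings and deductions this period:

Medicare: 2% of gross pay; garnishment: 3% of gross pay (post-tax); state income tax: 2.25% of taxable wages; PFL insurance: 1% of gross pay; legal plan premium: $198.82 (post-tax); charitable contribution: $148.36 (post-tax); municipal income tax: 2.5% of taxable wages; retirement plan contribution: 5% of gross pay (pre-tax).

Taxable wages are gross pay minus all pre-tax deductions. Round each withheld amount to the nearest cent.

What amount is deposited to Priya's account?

$2,389.47

Retirement plan contribution: $3,239.12 × 0.05 = $161.96
Taxable wages = $3,239.12 − $161.96 = $3,077.16
State income tax: $3,077.16 × 0.0225 = $69.24
Municipal income tax: $3,077.16 × 0.025 = $76.93
Medicare: $3,239.12 × 0.02 = $64.78
PFL insurance: $3,239.12 × 0.01 = $32.39
Charitable contribution: $148.36
Legal plan premium: $198.82
Garnishment: $3,239.12 × 0.03 = $97.17
Total deductions = $161.96 + $69.24 + $76.93 + $64.78 + $32.39 + $148.36 + $198.82 + $97.17 = $849.65
Net pay = $3,239.12 − $849.65 = $2,389.47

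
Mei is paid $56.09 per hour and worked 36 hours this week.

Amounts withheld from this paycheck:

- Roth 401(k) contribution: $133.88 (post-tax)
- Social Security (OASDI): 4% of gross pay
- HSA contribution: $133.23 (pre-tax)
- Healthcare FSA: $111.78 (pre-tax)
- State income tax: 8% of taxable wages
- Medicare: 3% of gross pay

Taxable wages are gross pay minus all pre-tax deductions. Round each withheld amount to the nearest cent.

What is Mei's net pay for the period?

$1,357.06

Gross pay: 36 × $56.09 = $2,019.24
Healthcare FSA: $111.78
HSA contribution: $133.23
Pre-tax total = $111.78 + $133.23 = $245.01
Taxable wages = $2,019.24 − $245.01 = $1,774.23
State income tax: $1,774.23 × 0.08 = $141.94
Social Security (OASDI): $2,019.24 × 0.04 = $80.77
Medicare: $2,019.24 × 0.03 = $60.58
Roth 401(k) contribution: $133.88
Total deductions = $111.78 + $133.23 + $141.94 + $80.77 + $60.58 + $133.88 = $662.18
Net pay = $2,019.24 − $662.18 = $1,357.06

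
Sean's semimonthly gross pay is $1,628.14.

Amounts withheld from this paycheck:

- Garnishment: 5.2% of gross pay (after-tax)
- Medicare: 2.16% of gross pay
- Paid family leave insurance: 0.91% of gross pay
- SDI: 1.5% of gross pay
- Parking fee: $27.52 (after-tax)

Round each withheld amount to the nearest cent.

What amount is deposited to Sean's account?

$1,441.55

Medicare: $1,628.14 × 0.0216 = $35.17
SDI: $1,628.14 × 0.015 = $24.42
Paid family leave insurance: $1,628.14 × 0.0091 = $14.82
Garnishment: $1,628.14 × 0.052 = $84.66
Parking fee: $27.52
Total deductions = $35.17 + $24.42 + $14.82 + $84.66 + $27.52 = $186.59
Net pay = $1,628.14 − $186.59 = $1,441.55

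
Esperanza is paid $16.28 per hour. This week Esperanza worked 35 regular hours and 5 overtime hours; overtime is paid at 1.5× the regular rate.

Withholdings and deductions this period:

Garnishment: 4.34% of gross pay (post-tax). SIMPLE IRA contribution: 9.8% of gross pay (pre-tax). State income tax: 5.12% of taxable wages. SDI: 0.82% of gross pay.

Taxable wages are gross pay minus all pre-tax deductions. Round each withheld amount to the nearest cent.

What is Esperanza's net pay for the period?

$556.44

Regular pay: 35 × $16.28 = $569.80
Overtime pay: 5 × $16.28 × 1.5 = $122.10
Gross pay = $569.80 + $122.10 = $691.90
SIMPLE IRA contribution: $691.90 × 0.098 = $67.81
Taxable wages = $691.90 − $67.81 = $624.09
State income tax: $624.09 × 0.0512 = $31.95
SDI: $691.90 × 0.0082 = $5.67
Garnishment: $691.90 × 0.0434 = $30.03
Total deductions = $67.81 + $31.95 + $5.67 + $30.03 = $135.46
Net pay = $691.90 − $135.46 = $556.44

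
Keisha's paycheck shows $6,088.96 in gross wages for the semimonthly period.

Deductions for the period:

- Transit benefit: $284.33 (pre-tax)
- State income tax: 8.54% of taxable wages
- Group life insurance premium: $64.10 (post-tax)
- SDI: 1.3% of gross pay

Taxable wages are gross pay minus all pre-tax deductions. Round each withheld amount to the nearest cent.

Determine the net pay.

$5,165.65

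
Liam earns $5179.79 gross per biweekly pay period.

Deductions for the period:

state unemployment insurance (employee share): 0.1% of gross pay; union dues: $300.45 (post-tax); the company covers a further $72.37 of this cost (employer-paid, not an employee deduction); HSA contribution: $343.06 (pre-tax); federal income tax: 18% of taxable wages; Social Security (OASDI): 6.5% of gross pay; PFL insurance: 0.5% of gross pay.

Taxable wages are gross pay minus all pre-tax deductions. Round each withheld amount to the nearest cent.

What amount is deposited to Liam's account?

$3297.90

HSA contribution: $343.06
Taxable wages = $5179.79 − $343.06 = $4836.73
Federal income tax: $4836.73 × 0.18 = $870.61
State unemployment insurance (employee share): $5179.79 × 0.001 = $5.18
PFL insurance: $5179.79 × 0.005 = $25.90
Social Security (OASDI): $5179.79 × 0.065 = $336.69
Union dues: $300.45
(Employer's $72.37 toward union dues is not withheld from the employee.)
Total deductions = $343.06 + $870.61 + $5.18 + $25.90 + $336.69 + $300.45 = $1881.89
Net pay = $5179.79 − $1881.89 = $3297.90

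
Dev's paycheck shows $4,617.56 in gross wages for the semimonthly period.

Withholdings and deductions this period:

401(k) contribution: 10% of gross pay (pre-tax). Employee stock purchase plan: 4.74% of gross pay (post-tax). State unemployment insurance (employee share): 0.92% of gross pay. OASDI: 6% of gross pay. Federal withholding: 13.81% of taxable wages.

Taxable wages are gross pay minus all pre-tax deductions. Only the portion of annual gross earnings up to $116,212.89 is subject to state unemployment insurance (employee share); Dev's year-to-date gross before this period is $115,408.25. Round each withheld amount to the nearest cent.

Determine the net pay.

$3,078.56

401(k) contribution: $4,617.56 × 0.1 = $461.76
Taxable wages = $4,617.56 − $461.76 = $4,155.80
Federal withholding: $4,155.80 × 0.1381 = $573.92
OASDI: $4,617.56 × 0.06 = $277.05
State unemployment insurance (employee share): only $116,212.89 − $115,408.25 = $804.64 of this check is subject → $804.64 × 0.0092 = $7.40
Employee stock purchase plan: $4,617.56 × 0.0474 = $218.87
Total deductions = $461.76 + $573.92 + $277.05 + $7.40 + $218.87 = $1,539.00
Net pay = $4,617.56 − $1,539.00 = $3,078.56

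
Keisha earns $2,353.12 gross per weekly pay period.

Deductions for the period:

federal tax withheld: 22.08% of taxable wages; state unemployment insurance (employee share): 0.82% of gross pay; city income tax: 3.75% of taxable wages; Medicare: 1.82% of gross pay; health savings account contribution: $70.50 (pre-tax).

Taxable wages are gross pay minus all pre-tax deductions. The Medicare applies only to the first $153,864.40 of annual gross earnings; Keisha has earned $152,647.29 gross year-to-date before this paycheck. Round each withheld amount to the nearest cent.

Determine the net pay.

$1,651.57

Health savings account contribution: $70.50
Taxable wages = $2,353.12 − $70.50 = $2,282.62
Federal tax withheld: $2,282.62 × 0.2208 = $504.00
City income tax: $2,282.62 × 0.0375 = $85.60
Medicare: only $153,864.40 − $152,647.29 = $1,217.11 of this check is subject → $1,217.11 × 0.0182 = $22.15
State unemployment insurance (employee share): $2,353.12 × 0.0082 = $19.30
Total deductions = $70.50 + $504.00 + $85.60 + $22.15 + $19.30 = $701.55
Net pay = $2,353.12 − $701.55 = $1,651.57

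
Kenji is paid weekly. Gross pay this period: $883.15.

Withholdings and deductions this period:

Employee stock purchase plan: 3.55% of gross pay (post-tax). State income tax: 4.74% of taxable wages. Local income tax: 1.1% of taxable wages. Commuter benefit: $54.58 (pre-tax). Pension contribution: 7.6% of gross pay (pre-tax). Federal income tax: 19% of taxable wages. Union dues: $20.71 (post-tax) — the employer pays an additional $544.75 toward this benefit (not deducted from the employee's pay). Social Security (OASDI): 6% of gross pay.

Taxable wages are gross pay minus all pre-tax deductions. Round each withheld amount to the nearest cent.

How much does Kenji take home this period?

Commuter benefit: $54.58
Pension contribution: $883.15 × 0.076 = $67.12
Pre-tax total = $54.58 + $67.12 = $121.70
Taxable wages = $883.15 − $121.70 = $761.45
Local income tax: $761.45 × 0.011 = $8.38
State income tax: $761.45 × 0.0474 = $36.09
Federal income tax: $761.45 × 0.19 = $144.68
Social Security (OASDI): $883.15 × 0.06 = $52.99
Employee stock purchase plan: $883.15 × 0.0355 = $31.35
Union dues: $20.71
(Employer's $544.75 toward union dues is not withheld from the employee.)
Total deductions = $54.58 + $67.12 + $8.38 + $36.09 + $144.68 + $52.99 + $31.35 + $20.71 = $415.90
Net pay = $883.15 − $415.90 = $467.25

$467.25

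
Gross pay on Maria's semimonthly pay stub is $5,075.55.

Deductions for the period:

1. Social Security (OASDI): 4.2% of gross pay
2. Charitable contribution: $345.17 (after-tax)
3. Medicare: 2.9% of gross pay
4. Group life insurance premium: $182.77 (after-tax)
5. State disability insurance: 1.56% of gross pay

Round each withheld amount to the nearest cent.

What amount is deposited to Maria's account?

$4,108.07

Medicare: $5,075.55 × 0.029 = $147.19
State disability insurance: $5,075.55 × 0.0156 = $79.18
Social Security (OASDI): $5,075.55 × 0.042 = $213.17
Group life insurance premium: $182.77
Charitable contribution: $345.17
Total deductions = $147.19 + $79.18 + $213.17 + $182.77 + $345.17 = $967.48
Net pay = $5,075.55 − $967.48 = $4,108.07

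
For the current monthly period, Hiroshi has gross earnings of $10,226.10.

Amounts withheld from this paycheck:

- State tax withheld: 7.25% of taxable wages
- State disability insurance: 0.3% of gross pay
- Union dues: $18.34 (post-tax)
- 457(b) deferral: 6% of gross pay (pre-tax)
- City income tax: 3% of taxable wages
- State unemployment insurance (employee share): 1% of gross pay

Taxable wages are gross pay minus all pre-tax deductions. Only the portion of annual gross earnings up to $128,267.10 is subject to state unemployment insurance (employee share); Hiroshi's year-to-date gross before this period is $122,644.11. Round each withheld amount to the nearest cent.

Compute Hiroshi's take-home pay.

457(b) deferral: $10,226.10 × 0.06 = $613.57
Taxable wages = $10,226.10 − $613.57 = $9,612.53
City income tax: $9,612.53 × 0.03 = $288.38
State tax withheld: $9,612.53 × 0.0725 = $696.91
State disability insurance: $10,226.10 × 0.003 = $30.68
State unemployment insurance (employee share): only $128,267.10 − $122,644.11 = $5,622.99 of this check is subject → $5,622.99 × 0.01 = $56.23
Union dues: $18.34
Total deductions = $613.57 + $288.38 + $696.91 + $30.68 + $56.23 + $18.34 = $1,704.11
Net pay = $10,226.10 − $1,704.11 = $8,521.99

$8,521.99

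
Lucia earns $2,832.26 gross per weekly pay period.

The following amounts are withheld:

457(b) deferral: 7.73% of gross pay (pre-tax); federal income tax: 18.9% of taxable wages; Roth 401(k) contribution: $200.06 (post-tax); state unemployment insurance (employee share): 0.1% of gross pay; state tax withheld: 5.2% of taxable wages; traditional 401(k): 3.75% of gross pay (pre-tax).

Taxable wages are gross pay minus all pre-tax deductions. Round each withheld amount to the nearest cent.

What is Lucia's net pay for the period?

$1,700.01

Traditional 401(k): $2,832.26 × 0.0375 = $106.21
457(b) deferral: $2,832.26 × 0.0773 = $218.93
Pre-tax total = $106.21 + $218.93 = $325.14
Taxable wages = $2,832.26 − $325.14 = $2,507.12
State tax withheld: $2,507.12 × 0.052 = $130.37
Federal income tax: $2,507.12 × 0.189 = $473.85
State unemployment insurance (employee share): $2,832.26 × 0.001 = $2.83
Roth 401(k) contribution: $200.06
Total deductions = $106.21 + $218.93 + $130.37 + $473.85 + $2.83 + $200.06 = $1,132.25
Net pay = $2,832.26 − $1,132.25 = $1,700.01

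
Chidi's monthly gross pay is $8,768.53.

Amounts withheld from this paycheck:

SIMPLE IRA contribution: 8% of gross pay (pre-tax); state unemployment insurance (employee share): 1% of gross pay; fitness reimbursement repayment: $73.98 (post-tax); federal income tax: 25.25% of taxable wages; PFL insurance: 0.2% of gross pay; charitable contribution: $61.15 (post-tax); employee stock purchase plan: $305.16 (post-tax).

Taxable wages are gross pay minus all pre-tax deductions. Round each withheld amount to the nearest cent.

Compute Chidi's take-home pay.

SIMPLE IRA contribution: $8,768.53 × 0.08 = $701.48
Taxable wages = $8,768.53 − $701.48 = $8,067.05
Federal income tax: $8,067.05 × 0.2525 = $2,036.93
PFL insurance: $8,768.53 × 0.002 = $17.54
State unemployment insurance (employee share): $8,768.53 × 0.01 = $87.69
Charitable contribution: $61.15
Employee stock purchase plan: $305.16
Fitness reimbursement repayment: $73.98
Total deductions = $701.48 + $2,036.93 + $17.54 + $87.69 + $61.15 + $305.16 + $73.98 = $3,283.93
Net pay = $8,768.53 − $3,283.93 = $5,484.60

$5,484.60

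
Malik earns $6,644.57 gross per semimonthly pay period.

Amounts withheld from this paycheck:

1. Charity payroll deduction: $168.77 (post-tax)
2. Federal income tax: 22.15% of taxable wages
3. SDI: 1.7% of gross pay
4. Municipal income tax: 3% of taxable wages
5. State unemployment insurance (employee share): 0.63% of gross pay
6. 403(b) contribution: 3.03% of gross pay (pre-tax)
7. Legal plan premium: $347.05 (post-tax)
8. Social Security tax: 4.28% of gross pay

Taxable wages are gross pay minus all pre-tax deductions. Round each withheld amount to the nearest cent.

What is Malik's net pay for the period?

403(b) contribution: $6,644.57 × 0.0303 = $201.33
Taxable wages = $6,644.57 − $201.33 = $6,443.24
Municipal income tax: $6,443.24 × 0.03 = $193.30
Federal income tax: $6,443.24 × 0.2215 = $1,427.18
State unemployment insurance (employee share): $6,644.57 × 0.0063 = $41.86
SDI: $6,644.57 × 0.017 = $112.96
Social Security tax: $6,644.57 × 0.0428 = $284.39
Charity payroll deduction: $168.77
Legal plan premium: $347.05
Total deductions = $201.33 + $193.30 + $1,427.18 + $41.86 + $112.96 + $284.39 + $168.77 + $347.05 = $2,776.84
Net pay = $6,644.57 − $2,776.84 = $3,867.73

$3,867.73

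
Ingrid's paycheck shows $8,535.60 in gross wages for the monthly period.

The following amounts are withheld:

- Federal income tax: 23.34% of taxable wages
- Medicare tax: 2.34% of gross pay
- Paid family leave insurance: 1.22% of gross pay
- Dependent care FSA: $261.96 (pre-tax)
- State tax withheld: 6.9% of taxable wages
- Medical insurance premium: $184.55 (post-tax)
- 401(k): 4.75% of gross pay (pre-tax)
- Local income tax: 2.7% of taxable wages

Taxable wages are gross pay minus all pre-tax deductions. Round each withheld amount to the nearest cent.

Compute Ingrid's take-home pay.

$4,788.00

Dependent care FSA: $261.96
401(k): $8,535.60 × 0.0475 = $405.44
Pre-tax total = $261.96 + $405.44 = $667.40
Taxable wages = $8,535.60 − $667.40 = $7,868.20
Federal income tax: $7,868.20 × 0.2334 = $1,836.44
State tax withheld: $7,868.20 × 0.069 = $542.91
Local income tax: $7,868.20 × 0.027 = $212.44
Medicare tax: $8,535.60 × 0.0234 = $199.73
Paid family leave insurance: $8,535.60 × 0.0122 = $104.13
Medical insurance premium: $184.55
Total deductions = $261.96 + $405.44 + $1,836.44 + $542.91 + $212.44 + $199.73 + $104.13 + $184.55 = $3,747.60
Net pay = $8,535.60 − $3,747.60 = $4,788.00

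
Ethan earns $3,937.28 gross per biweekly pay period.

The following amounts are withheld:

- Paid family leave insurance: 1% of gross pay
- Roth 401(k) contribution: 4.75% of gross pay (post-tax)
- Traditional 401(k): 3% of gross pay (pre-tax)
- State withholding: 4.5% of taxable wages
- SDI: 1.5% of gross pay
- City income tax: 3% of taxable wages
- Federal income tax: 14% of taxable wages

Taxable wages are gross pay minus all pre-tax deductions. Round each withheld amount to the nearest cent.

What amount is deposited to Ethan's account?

Traditional 401(k): $3,937.28 × 0.03 = $118.12
Taxable wages = $3,937.28 − $118.12 = $3,819.16
City income tax: $3,819.16 × 0.03 = $114.57
Federal income tax: $3,819.16 × 0.14 = $534.68
State withholding: $3,819.16 × 0.045 = $171.86
Paid family leave insurance: $3,937.28 × 0.01 = $39.37
SDI: $3,937.28 × 0.015 = $59.06
Roth 401(k) contribution: $3,937.28 × 0.0475 = $187.02
Total deductions = $118.12 + $114.57 + $534.68 + $171.86 + $39.37 + $59.06 + $187.02 = $1,224.68
Net pay = $3,937.28 − $1,224.68 = $2,712.60

$2,712.60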